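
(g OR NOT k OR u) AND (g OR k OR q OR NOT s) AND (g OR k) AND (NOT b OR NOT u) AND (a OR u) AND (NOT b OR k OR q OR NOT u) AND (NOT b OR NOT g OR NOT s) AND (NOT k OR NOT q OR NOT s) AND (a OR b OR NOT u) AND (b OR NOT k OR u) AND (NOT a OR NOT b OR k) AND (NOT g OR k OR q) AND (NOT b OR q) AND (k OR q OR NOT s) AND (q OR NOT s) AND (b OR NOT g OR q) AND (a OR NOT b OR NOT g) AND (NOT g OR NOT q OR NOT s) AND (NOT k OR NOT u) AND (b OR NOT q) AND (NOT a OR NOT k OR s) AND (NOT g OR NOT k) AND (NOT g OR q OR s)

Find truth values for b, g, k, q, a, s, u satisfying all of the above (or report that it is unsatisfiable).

Case g = True:
  (NOT g OR NOT k) forces k = False.
  (NOT g OR k OR q) forces q = True.
  (NOT g OR NOT q OR NOT s) forces s = False.
  (b OR NOT q) forces b = True.
  (NOT b OR NOT u) forces u = False.
  (a OR u) forces a = True.
  Clause (NOT a OR NOT b OR k) is falsified — contradiction.
Case g = False:
  (g OR k) forces k = True.
  (g OR NOT k OR u) forces u = True.
  Clause (NOT k OR NOT u) is falsified — contradiction.
Both cases fail, so the formula is unsatisfiable.

Unsatisfiable — no assignment works.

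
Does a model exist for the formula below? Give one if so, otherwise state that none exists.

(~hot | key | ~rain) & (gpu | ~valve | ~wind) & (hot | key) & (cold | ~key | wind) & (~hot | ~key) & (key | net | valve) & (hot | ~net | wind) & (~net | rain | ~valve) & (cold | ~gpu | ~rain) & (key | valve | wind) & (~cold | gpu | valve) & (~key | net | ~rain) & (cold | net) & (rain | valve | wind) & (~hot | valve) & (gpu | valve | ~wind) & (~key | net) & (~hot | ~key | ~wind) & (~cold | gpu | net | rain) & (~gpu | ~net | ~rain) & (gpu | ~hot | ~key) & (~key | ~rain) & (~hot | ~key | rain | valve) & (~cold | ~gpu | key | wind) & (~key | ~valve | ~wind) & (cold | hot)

net = True, wind = True, rain = False, cold = True, valve = False, gpu = True, hot = False, key = True

Set net = True.
Set wind = True.
Try rain = True:
  (~gpu | ~net | ~rain) forces gpu = False.
  (gpu | ~valve | ~wind) forces valve = False.
  clause (gpu | valve | ~wind) is falsified — backtrack.
So rain = False.
  then (~net | rain | ~valve) forces valve = False.
  then (~hot | valve) forces hot = False.
  then (gpu | valve | ~wind) forces gpu = True.
  then (cold | hot) forces cold = True.
  then (hot | key) forces key = True.
All clauses satisfied.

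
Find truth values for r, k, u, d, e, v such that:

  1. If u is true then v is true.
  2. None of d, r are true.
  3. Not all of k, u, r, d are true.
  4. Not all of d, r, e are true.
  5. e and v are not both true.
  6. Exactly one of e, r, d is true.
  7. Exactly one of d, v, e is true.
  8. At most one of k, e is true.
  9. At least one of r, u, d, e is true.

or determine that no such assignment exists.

r=F, k=F, u=F, d=F, e=T, v=F

  (1) u=F ⇒ v: vacuous ✓
  (2) {d, r}: 0 true — none ✓
  (3) {k, u, r, d}: 0/4 true — not all ✓
  (4) {d, r, e}: 1/3 true — not all ✓
  (5) e=T, v=F — not both ✓
  (6) {e, r, d}: 1 true — exactly one ✓
  (7) {d, v, e}: 1 true — exactly one ✓
  (8) {k, e}: 1 true — at most one ✓
  (9) {r, u, d, e}: 1 true — at least one ✓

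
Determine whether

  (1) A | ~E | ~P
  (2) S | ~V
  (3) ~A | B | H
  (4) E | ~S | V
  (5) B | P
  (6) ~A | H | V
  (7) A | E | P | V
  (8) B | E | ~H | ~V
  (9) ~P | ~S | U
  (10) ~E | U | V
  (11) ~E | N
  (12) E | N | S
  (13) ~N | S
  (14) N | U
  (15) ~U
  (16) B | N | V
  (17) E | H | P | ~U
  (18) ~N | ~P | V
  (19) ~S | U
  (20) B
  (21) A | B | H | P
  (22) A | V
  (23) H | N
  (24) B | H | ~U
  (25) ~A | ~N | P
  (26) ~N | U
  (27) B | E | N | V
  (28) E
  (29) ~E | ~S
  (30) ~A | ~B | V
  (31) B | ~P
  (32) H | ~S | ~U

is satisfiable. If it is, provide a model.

Case U = True:
  Clause (~U) is falsified — contradiction.
Case U = False:
  (N | U) forces N = True.
  Clause (~N | U) is falsified — contradiction.
Both cases fail, so the formula is unsatisfiable.

No satisfying assignment exists.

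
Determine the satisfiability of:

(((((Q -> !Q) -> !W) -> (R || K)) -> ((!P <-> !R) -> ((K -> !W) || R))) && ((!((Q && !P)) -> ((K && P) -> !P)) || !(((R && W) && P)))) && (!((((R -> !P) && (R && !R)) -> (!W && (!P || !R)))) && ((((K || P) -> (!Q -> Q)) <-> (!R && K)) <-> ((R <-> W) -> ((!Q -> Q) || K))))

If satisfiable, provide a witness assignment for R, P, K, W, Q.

The conjunct !((((R -> !P) && (R && !R)) -> (!W && (!P || !R)))) is unsatisfiable on its own:
  R=F, P=F, W=F: evaluates to False.
  R=F, P=F, W=T: evaluates to False.
  R=F, P=T, W=F: evaluates to False.
  R=F, P=T, W=T: evaluates to False.
  R=T, P=F, W=F: evaluates to False.
  R=T, P=F, W=T: evaluates to False.
  R=T, P=T, W=F: evaluates to False.
  R=T, P=T, W=T: evaluates to False.
So the whole conjunction is unsatisfiable.

Unsatisfiable — no assignment works.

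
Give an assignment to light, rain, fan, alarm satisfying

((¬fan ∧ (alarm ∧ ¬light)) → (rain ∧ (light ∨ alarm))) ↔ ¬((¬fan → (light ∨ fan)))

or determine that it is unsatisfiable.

light: False, rain: True, fan: False, alarm: False

  ((¬fan ∧ (alarm ∧ ¬light)) → (rain ∧ (light ∨ alarm))) ↔ ¬((¬fan → (light ∨ fan))) = True
    (¬fan ∧ (alarm ∧ ¬light)) → (rain ∧ (light ∨ alarm)) = True
      ¬fan ∧ (alarm ∧ ¬light) = False
        ¬fan = True
        alarm ∧ ¬light = False
          ¬light = True
      rain ∧ (light ∨ alarm) = False
        light ∨ alarm = False
    ¬((¬fan → (light ∨ fan))) = True
      ¬fan → (light ∨ fan) = False
        ¬fan = True
        light ∨ fan = False
The formula evaluates to True.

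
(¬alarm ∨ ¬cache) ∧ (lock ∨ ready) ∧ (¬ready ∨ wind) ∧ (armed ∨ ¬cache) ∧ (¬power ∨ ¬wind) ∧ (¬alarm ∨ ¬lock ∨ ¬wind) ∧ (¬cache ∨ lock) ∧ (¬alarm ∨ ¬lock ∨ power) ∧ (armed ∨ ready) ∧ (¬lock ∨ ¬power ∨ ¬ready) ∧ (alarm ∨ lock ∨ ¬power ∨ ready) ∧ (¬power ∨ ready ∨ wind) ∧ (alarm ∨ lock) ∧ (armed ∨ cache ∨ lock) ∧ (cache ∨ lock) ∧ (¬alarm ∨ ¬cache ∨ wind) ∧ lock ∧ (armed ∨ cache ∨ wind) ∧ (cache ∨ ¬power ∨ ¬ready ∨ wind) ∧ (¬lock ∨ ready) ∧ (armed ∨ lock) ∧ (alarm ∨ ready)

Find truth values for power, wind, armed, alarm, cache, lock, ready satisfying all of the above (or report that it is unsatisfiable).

power: False, wind: True, armed: False, alarm: False, cache: False, lock: True, ready: True

Unit clause (lock) forces lock = True.
In (¬lock ∨ ready) only ready is left, so ready = True.
In (¬ready ∨ wind) only wind is left, so wind = True.
In (¬power ∨ ¬wind) only ¬power is left, so power = False.
In (¬alarm ∨ ¬lock ∨ ¬wind) only ¬alarm is left, so alarm = False.
Set armed = False.
  then (armed ∨ ¬cache) forces cache = False.
All clauses satisfied.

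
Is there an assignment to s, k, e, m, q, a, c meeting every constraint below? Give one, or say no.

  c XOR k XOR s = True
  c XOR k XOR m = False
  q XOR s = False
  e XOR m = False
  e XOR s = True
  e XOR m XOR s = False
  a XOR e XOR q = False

s=F, k=F, e=T, m=T, q=F, a=T, c=T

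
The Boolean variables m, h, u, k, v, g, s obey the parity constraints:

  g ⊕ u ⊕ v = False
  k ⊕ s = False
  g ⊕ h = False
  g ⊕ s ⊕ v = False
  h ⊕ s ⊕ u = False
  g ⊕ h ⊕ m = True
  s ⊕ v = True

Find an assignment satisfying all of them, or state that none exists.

Unsatisfiable

Adding constraints 1, 3, 5, 7 mod 2: every variable appears an even number of times on the left, so the left side is 0.
But the right sides sum to 1 (mod 2). 0 ≠ 1 — the system is inconsistent.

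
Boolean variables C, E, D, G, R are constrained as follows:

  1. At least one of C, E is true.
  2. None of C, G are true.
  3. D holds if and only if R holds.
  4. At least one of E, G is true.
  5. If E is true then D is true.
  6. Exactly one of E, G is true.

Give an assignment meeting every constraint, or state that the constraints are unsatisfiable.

C: False; E: True; D: True; G: False; R: True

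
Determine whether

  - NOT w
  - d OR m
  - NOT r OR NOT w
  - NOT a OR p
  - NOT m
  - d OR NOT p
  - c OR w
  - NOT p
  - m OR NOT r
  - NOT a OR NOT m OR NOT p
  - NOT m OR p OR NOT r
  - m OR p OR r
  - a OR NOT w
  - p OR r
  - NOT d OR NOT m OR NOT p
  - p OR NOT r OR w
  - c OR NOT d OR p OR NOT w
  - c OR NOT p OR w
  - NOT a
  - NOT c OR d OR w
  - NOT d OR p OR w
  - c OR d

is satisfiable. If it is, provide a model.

UNSATISFIABLE

Case p = True:
  Clause (NOT p) is falsified — contradiction.
Case p = False:
  (NOT w) forces w = False.
  (NOT a OR p) forces a = False.
  (NOT m) forces m = False.
  (d OR m) forces d = True.
  Clause (NOT d OR p OR w) is falsified — contradiction.
Both cases fail, so the formula is unsatisfiable.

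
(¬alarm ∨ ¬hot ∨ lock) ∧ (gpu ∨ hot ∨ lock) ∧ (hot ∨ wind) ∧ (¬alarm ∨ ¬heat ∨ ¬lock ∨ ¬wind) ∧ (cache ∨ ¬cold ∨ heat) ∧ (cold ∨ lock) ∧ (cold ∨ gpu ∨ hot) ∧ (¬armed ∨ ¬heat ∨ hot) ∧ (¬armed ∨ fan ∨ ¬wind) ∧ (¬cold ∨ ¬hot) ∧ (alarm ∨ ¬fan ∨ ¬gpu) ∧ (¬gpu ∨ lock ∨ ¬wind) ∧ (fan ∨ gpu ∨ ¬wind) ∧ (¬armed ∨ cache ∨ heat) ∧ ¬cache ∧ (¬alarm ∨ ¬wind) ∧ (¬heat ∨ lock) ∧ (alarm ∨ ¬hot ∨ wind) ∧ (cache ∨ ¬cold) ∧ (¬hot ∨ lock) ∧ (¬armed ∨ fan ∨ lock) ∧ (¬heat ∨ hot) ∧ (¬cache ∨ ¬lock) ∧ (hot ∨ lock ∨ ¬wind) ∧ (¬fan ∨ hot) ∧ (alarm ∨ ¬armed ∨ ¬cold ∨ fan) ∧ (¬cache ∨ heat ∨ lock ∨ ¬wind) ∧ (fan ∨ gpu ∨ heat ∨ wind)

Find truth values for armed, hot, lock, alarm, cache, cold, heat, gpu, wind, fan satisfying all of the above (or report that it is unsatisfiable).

armed=F, hot=F, lock=T, alarm=F, cache=F, cold=F, heat=F, gpu=T, wind=T, fan=F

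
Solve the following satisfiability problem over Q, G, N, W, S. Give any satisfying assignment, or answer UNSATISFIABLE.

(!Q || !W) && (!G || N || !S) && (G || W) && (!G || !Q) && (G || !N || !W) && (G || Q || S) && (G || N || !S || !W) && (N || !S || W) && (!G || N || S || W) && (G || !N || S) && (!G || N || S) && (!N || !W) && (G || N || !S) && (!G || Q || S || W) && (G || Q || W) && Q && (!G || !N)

UNSATISFIABLE

Case Q = True:
  (!Q || !W) forces W = False.
  (G || W) forces G = True.
  Clause (!G || !Q) is falsified — contradiction.
Case Q = False:
  Clause (Q) is falsified — contradiction.
Both cases fail, so the formula is unsatisfiable.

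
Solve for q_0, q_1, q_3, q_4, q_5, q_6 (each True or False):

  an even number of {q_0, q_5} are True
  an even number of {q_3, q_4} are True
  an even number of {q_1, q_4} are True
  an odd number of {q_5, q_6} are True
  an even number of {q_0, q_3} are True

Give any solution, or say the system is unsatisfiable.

q_0 = True, q_1 = True, q_3 = True, q_4 = True, q_5 = True, q_6 = False

{q_0, q_5}: 2 true → even ✓
{q_3, q_4}: 2 true → even ✓
{q_1, q_4}: 2 true → even ✓
{q_5, q_6}: 1 true → odd ✓
{q_0, q_3}: 2 true → even ✓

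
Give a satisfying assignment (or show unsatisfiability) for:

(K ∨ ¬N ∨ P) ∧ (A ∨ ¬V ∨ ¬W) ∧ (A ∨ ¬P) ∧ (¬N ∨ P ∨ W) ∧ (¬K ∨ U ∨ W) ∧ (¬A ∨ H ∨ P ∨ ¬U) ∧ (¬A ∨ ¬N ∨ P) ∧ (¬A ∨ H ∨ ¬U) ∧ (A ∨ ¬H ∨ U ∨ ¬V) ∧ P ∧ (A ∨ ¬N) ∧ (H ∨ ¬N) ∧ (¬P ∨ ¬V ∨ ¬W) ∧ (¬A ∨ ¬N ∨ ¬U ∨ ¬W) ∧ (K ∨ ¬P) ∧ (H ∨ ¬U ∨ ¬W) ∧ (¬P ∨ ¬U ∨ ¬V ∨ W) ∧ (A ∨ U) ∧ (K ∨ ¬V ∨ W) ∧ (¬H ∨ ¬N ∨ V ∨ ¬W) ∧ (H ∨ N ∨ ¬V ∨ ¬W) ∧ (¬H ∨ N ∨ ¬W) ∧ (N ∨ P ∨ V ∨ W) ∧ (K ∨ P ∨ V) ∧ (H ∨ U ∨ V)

W: False, U: True, K: True, N: False, H: True, A: True, V: False, P: True

Unit clause (P) forces P = True.
In (K ∨ ¬P) only K is left, so K = True.
In (A ∨ ¬P) only A is left, so A = True.
Set W = False.
  then (¬K ∨ U ∨ W) forces U = True.
  then (¬A ∨ H ∨ ¬U) forces H = True.
  then (¬P ∨ ¬U ∨ ¬V ∨ W) forces V = False.
Set N = False.
All clauses satisfied.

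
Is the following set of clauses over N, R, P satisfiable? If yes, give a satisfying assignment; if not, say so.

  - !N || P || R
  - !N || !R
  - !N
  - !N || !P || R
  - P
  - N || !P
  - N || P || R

Case N = True:
  Clause (!N) is falsified — contradiction.
Case N = False:
  (P) forces P = True.
  Clause (N || !P) is falsified — contradiction.
Both cases fail, so the formula is unsatisfiable.

No satisfying assignment exists.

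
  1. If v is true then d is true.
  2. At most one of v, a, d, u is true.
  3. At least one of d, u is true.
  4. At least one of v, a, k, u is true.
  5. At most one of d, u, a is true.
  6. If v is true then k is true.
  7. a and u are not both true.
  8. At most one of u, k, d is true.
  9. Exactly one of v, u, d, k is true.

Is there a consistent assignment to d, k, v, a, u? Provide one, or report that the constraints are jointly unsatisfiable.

d = False, k = False, v = False, a = False, u = True

  (1) v=F ⇒ d: vacuous ✓
  (2) {v, a, d, u}: 1 true — at most one ✓
  (3) {d, u}: 1 true — at least one ✓
  (4) {v, a, k, u}: 1 true — at least one ✓
  (5) {d, u, a}: 1 true — at most one ✓
  (6) v=F ⇒ k: vacuous ✓
  (7) a=F, u=T — not both ✓
  (8) {u, k, d}: 1 true — at most one ✓
  (9) {v, u, d, k}: 1 true — exactly one ✓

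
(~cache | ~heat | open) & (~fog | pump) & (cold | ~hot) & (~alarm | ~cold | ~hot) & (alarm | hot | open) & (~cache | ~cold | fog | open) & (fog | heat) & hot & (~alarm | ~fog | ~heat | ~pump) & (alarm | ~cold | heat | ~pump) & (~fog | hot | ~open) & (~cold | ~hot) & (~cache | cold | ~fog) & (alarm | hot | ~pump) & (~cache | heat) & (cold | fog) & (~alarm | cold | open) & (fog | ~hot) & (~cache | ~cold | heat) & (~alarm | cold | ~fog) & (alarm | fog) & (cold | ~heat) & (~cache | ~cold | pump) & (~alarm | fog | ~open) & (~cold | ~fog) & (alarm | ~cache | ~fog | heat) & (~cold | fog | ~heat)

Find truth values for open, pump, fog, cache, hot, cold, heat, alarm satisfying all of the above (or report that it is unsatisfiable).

No satisfying assignment exists.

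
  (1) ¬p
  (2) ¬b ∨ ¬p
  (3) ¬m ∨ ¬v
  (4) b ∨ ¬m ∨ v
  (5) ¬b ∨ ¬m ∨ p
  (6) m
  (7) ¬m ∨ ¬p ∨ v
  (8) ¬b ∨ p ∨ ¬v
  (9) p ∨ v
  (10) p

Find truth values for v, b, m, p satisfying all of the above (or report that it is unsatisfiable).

Case p = True:
  Clause (¬p) is falsified — contradiction.
Case p = False:
  Clause (p) is falsified — contradiction.
Both cases fail, so the formula is unsatisfiable.

Unsatisfiable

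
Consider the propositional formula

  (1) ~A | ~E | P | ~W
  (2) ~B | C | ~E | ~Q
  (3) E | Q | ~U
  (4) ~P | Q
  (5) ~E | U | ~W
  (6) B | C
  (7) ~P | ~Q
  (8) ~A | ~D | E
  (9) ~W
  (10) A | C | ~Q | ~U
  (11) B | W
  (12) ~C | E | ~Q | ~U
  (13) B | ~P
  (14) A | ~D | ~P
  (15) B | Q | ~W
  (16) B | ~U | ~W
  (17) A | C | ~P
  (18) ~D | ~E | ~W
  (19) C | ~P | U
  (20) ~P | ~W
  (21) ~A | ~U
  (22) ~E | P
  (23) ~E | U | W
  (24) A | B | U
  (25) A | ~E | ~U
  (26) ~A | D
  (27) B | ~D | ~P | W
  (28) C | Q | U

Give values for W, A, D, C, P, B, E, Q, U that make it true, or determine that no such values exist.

Unit clause (~W) forces W = False.
In (B | W) only B is left, so B = True.
Try A = True:
  (~A | ~U) forces U = False.
  (~E | U | W) forces E = False.
  (~A | ~D | E) forces D = False.
  clause (~A | D) is falsified — backtrack.
So A = False.
Set D = True.
  then (A | ~D | ~P) forces P = False.
  then (~E | P) forces E = False.
Set C = False.
Set Q = True.
  then (A | C | ~Q | ~U) forces U = False.
All clauses satisfied.

W = False, A = False, D = True, C = False, P = False, B = True, E = False, Q = True, U = False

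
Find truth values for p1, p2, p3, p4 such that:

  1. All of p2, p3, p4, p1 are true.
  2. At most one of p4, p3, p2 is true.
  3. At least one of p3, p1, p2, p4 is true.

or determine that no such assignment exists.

No satisfying assignment exists.

Case p2 = True:
  (1) forces p3 = True.
  Constraint (2) is violated (p3=T, p2=T) — contradiction.
Case p2 = False:
  Constraint (1) is violated (p2=F) — contradiction.
Both cases fail — unsatisfiable.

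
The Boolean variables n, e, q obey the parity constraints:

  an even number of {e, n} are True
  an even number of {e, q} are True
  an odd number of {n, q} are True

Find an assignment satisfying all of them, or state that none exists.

Adding constraints 1, 2, 3 mod 2: every variable appears an even number of times on the left, so the left side is 0.
But the right sides sum to 1 (mod 2). 0 ≠ 1 — the system is inconsistent.

Unsatisfiable — no assignment works.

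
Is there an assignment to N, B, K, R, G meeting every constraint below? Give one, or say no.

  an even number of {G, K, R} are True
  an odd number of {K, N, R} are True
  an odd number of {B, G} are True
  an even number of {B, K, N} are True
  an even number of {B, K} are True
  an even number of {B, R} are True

Adding constraints 2, 4, 6 mod 2: every variable appears an even number of times on the left, so the left side is 0.
But the right sides sum to 1 (mod 2). 0 ≠ 1 — the system is inconsistent.

No satisfying assignment exists.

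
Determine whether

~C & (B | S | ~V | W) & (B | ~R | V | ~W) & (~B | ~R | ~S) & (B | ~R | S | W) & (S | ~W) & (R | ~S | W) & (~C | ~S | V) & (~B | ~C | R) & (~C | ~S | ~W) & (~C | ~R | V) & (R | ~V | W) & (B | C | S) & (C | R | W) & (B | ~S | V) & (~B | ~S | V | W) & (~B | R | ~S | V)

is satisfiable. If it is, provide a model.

Unit clause (~C) forces C = False.
Set S = True.
Try V = False:
  (B | ~S | V) forces B = True.
  (~B | ~R | ~S) forces R = False.
  clause (~B | R | ~S | V) is falsified — backtrack.
So V = True.
Set R = False.
  then (R | ~S | W) forces W = True.
Set B = False.
All clauses satisfied.

S=T; V=T; R=F; W=T; B=F; C=F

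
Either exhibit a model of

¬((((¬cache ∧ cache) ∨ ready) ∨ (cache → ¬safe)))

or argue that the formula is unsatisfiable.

cache: True, safe: True, ready: False

  ¬((((¬cache ∧ cache) ∨ ready) ∨ (cache → ¬safe))) = True
    ((¬cache ∧ cache) ∨ ready) ∨ (cache → ¬safe) = False
      (¬cache ∧ cache) ∨ ready = False
        ¬cache ∧ cache = False
          ¬cache = False
      cache → ¬safe = False
        ¬safe = False
The formula evaluates to True.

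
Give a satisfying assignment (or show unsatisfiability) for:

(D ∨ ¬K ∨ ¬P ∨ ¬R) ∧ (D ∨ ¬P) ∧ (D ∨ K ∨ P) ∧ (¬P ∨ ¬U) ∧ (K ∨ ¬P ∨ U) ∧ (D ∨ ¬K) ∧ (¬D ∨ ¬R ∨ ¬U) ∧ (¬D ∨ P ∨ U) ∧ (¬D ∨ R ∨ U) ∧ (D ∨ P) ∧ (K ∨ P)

K=T, R=T, D=T, U=F, P=T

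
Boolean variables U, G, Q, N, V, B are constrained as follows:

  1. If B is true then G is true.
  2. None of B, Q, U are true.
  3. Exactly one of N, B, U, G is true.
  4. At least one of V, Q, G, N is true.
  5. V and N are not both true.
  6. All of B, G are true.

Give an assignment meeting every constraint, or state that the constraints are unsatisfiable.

Case B = True:
  Constraint (2) is violated (B=T) — contradiction.
Case B = False:
  Constraint (6) is violated (B=F) — contradiction.
Both cases fail — unsatisfiable.

Unsatisfiable — no assignment works.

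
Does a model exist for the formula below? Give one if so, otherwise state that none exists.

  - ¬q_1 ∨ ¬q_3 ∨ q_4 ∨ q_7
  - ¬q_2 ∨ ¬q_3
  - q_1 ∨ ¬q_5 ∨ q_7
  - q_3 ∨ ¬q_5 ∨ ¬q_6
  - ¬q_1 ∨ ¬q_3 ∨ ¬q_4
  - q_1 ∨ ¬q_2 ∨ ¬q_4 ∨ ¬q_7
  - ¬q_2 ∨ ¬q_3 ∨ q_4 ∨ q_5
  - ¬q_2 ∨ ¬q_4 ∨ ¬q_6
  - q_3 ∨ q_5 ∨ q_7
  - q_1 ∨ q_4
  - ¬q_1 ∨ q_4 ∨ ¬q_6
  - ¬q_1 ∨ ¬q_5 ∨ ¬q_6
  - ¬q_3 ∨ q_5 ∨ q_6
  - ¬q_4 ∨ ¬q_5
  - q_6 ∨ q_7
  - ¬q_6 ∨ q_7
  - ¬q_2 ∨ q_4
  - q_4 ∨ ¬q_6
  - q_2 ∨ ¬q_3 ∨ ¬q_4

Set q_1 = True.
Set q_2 = True.
  then (¬q_2 ∨ ¬q_3) forces q_3 = False.
  then (¬q_2 ∨ q_4) forces q_4 = True.
  then (¬q_2 ∨ ¬q_4 ∨ ¬q_6) forces q_6 = False.
  then (¬q_4 ∨ ¬q_5) forces q_5 = False.
  then (q_6 ∨ q_7) forces q_7 = True.
All clauses satisfied.

q_1 = True, q_2 = True, q_3 = False, q_4 = True, q_5 = False, q_6 = False, q_7 = True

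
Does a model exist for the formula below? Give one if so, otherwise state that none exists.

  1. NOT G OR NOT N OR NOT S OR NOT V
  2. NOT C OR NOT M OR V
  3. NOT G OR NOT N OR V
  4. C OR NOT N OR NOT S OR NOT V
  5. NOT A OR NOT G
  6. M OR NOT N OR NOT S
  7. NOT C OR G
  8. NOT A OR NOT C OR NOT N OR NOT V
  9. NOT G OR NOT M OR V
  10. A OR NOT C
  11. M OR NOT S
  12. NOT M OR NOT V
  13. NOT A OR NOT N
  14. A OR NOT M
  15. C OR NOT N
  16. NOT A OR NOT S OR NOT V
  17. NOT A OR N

C=F; S=F; V=T; G=T; A=F; M=F; N=F

Try C = True:
  (NOT C OR G) forces G = True.
  (NOT A OR NOT G) forces A = False.
  clause (A OR NOT C) is falsified — backtrack.
So C = False.
  then (C OR NOT N) forces N = False.
  then (NOT A OR N) forces A = False.
  then (A OR NOT M) forces M = False.
  then (M OR NOT S) forces S = False.
Set V = True.
Set G = True.
All clauses satisfied.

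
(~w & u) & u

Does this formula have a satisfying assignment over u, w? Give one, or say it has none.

u=T; w=F

  ~w & u = True
    ~w = True
Both conjuncts True, so the formula holds.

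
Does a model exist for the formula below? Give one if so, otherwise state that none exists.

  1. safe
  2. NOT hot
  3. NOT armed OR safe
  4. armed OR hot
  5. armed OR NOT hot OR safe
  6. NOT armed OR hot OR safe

Unit clause (safe) forces safe = True.
Unit clause (NOT hot) forces hot = False.
In (armed OR hot) only armed is left, so armed = True.
Check each clause:
  (safe): safe holds.
  (NOT hot): NOT hot holds.
  (NOT armed OR safe): safe holds.
  (armed OR hot): armed holds.
  (armed OR NOT hot OR safe): armed holds.
  (NOT armed OR hot OR safe): safe holds.
All clauses satisfied.

hot = False, armed = True, safe = True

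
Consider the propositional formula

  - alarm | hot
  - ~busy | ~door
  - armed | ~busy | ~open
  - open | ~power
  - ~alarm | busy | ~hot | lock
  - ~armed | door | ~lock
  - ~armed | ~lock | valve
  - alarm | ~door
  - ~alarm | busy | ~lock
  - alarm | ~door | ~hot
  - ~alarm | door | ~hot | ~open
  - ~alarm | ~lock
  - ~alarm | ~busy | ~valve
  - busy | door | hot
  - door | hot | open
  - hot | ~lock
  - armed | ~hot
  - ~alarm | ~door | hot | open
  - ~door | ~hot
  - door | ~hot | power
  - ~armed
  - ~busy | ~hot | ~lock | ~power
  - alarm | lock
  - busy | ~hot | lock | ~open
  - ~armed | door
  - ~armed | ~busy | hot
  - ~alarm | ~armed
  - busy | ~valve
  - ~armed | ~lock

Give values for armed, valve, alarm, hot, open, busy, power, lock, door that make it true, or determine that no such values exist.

Unit clause (~armed) forces armed = False.
In (armed | ~hot) only ~hot is left, so hot = False.
In (alarm | hot) only alarm is left, so alarm = True.
In (~alarm | ~lock) only ~lock is left, so lock = False.
Try valve = True:
  (~alarm | ~busy | ~valve) forces busy = False.
  clause (busy | ~valve) is falsified — backtrack.
So valve = False.
Set open = True.
  then (armed | ~busy | ~open) forces busy = False.
  then (busy | door | hot) forces door = True.
Set power = False.
All clauses satisfied.

armed = False; valve = False; alarm = True; hot = False; open = True; busy = False; power = False; lock = False; door = True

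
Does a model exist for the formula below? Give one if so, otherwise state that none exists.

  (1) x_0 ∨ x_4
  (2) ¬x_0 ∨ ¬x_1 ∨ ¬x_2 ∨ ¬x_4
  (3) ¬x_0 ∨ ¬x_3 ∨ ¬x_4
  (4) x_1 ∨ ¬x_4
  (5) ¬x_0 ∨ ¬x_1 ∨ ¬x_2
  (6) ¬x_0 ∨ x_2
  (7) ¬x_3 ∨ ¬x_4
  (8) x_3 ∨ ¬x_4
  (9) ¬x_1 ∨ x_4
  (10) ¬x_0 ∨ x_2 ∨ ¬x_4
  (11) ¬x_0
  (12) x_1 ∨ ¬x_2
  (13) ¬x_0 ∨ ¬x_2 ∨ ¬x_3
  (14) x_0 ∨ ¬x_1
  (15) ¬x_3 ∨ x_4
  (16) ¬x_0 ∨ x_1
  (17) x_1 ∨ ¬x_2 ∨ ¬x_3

The formula is unsatisfiable.

Case x_0 = True:
  Clause (¬x_0) is falsified — contradiction.
Case x_0 = False:
  (x_0 ∨ x_4) forces x_4 = True.
  (x_1 ∨ ¬x_4) forces x_1 = True.
  Clause (x_0 ∨ ¬x_1) is falsified — contradiction.
Both cases fail, so the formula is unsatisfiable.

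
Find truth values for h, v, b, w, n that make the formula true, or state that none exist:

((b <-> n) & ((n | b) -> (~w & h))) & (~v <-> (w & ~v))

h = True; v = False; b = False; w = True; n = False

  (b <-> n) & ((n | b) -> (~w & h)) = True
    b <-> n = True
    (n | b) -> (~w & h) = True
      n | b = False
      ~w & h = False
        ~w = False
  ~v <-> (w & ~v) = True
    ~v = True
    w & ~v = True
      ~v = True
Both conjuncts True, so the formula holds.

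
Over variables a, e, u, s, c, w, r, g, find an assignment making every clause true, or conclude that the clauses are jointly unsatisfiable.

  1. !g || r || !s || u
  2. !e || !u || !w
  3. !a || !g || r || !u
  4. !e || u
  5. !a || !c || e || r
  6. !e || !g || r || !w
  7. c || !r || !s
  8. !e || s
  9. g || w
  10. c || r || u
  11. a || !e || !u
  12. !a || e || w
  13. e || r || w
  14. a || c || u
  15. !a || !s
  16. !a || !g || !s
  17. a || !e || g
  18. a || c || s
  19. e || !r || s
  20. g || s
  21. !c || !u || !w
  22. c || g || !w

Set a = False.
Try e = True:
  (!e || u) forces u = True.
  clause (a || !e || !u) is falsified — backtrack.
So e = False.
Set u = False.
  then (a || c || u) forces c = True.
Set s = True.
Set w = False.
  then (g || w) forces g = True.
  then (e || r || w) forces r = True.
All clauses satisfied.

a: False; e: False; u: False; s: True; c: True; w: False; r: True; g: True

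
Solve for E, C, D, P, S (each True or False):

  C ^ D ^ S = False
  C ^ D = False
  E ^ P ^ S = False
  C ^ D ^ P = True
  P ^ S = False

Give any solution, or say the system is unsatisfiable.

The formula is unsatisfiable.

Adding constraints 1, 4, 5 mod 2: every variable appears an even number of times on the left, so the left side is 0.
But the right sides sum to 1 (mod 2). 0 ≠ 1 — the system is inconsistent.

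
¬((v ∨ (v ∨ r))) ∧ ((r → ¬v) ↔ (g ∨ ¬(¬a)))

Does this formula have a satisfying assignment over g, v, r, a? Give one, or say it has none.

g=T; v=F; r=F; a=T

  ¬((v ∨ (v ∨ r))) = True
    v ∨ (v ∨ r) = False
      v ∨ r = False
  (r → ¬v) ↔ (g ∨ ¬(¬a)) = True
    r → ¬v = True
      ¬v = True
    g ∨ ¬(¬a) = True
      ¬(¬a) = True
        ¬a = False
Both conjuncts True, so the formula holds.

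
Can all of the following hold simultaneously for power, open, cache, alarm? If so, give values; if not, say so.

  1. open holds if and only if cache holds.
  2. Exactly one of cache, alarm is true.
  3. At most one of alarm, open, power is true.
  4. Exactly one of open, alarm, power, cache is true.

power: False; open: False; cache: False; alarm: True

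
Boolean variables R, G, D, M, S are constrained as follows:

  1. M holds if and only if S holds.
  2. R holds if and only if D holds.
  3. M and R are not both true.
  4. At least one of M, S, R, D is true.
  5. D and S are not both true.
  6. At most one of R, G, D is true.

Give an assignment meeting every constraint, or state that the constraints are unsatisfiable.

R = False, G = False, D = False, M = True, S = True

  (1) M=T, S=T — same ✓
  (2) R=F, D=F — same ✓
  (3) M=T, R=F — not both ✓
  (4) {M, S, R, D}: 2 true — at least one ✓
  (5) D=F, S=T — not both ✓
  (6) {R, G, D}: 0 true — at most one ✓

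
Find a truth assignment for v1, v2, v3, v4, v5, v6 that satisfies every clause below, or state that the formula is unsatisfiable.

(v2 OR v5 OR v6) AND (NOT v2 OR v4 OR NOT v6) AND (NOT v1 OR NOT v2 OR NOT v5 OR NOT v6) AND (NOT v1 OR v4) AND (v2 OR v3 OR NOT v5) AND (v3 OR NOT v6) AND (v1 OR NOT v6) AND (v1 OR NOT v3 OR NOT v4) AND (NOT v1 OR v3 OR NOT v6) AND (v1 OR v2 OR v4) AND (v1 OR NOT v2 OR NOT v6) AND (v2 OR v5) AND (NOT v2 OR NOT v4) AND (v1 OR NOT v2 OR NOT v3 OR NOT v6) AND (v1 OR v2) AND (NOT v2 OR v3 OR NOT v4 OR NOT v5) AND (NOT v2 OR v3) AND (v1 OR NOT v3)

Try v1 = False:
  (v1 OR NOT v6) forces v6 = False.
  (v1 OR v2) forces v2 = True.
  (NOT v2 OR NOT v4) forces v4 = False.
  (NOT v2 OR v3) forces v3 = True.
  clause (v1 OR NOT v3) is falsified — backtrack.
So v1 = True.
  then (NOT v1 OR v4) forces v4 = True.
  then (NOT v2 OR NOT v4) forces v2 = False.
  then (v2 OR v5) forces v5 = True.
  then (v2 OR v3 OR NOT v5) forces v3 = True.
Set v6 = True.
All clauses satisfied.

v1=T; v2=F; v3=T; v4=T; v5=T; v6=T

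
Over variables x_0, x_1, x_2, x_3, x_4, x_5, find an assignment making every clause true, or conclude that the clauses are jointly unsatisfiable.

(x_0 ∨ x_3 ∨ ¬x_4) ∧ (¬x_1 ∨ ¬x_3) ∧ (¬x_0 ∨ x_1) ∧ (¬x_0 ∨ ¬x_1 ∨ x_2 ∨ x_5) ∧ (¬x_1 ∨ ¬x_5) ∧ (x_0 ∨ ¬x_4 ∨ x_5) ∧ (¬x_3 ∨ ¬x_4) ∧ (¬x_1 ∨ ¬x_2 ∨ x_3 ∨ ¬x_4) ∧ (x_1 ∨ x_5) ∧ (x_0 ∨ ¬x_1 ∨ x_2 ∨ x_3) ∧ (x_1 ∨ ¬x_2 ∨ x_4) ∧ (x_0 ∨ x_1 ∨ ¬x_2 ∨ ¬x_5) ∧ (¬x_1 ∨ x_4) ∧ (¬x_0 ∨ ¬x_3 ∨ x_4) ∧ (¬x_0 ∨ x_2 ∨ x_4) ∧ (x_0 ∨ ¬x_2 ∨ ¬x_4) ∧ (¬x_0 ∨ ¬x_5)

Set x_0 = False.
Try x_1 = True:
  (¬x_1 ∨ ¬x_3) forces x_3 = False.
  (x_0 ∨ x_3 ∨ ¬x_4) forces x_4 = False.
  clause (¬x_1 ∨ x_4) is falsified — backtrack.
So x_1 = False.
  then (x_1 ∨ x_5) forces x_5 = True.
  then (x_0 ∨ x_1 ∨ ¬x_2 ∨ ¬x_5) forces x_2 = False.
Set x_3 = True.
  then (¬x_3 ∨ ¬x_4) forces x_4 = False.
All clauses satisfied.

x_0 = False, x_1 = False, x_2 = False, x_3 = True, x_4 = False, x_5 = True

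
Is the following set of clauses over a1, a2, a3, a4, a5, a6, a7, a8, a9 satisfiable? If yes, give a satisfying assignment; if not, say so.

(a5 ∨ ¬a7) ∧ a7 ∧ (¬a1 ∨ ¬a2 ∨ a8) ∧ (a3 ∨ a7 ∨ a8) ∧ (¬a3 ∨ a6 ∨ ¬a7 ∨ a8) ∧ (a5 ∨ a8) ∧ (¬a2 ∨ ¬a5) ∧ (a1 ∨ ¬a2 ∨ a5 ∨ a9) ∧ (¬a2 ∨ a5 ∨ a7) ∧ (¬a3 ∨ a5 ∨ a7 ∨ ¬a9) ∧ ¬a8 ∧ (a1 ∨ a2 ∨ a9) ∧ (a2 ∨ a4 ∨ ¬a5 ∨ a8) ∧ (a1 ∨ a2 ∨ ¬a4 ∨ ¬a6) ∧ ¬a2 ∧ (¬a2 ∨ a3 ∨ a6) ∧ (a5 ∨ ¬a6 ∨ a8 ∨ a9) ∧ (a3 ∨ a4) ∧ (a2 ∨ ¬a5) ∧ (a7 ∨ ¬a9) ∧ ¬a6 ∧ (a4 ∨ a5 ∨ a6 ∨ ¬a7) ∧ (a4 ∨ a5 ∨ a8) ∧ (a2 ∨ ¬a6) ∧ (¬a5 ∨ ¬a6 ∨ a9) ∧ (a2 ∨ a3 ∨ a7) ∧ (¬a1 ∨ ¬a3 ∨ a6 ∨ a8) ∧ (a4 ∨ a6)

The formula is unsatisfiable.

Case a2 = True:
  Clause (¬a2) is falsified — contradiction.
Case a2 = False:
  (a7) forces a7 = True.
  (a5 ∨ ¬a7) forces a5 = True.
  Clause (a2 ∨ ¬a5) is falsified — contradiction.
Both cases fail, so the formula is unsatisfiable.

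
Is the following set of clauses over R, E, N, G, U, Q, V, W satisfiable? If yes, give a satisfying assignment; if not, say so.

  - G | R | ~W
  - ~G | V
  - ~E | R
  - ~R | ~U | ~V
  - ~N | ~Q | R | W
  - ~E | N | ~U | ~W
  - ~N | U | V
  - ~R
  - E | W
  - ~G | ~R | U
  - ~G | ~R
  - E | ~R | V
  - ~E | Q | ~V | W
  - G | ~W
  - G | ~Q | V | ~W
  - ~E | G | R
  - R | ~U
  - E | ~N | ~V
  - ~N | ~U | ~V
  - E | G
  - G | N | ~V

R: False, E: False, N: False, G: True, U: False, Q: True, V: True, W: True

Unit clause (~R) forces R = False.
In (R | ~U) only ~U is left, so U = False.
In (~E | R) only ~E is left, so E = False.
In (E | W) only W is left, so W = True.
In (G | ~W) only G is left, so G = True.
In (~G | V) only V is left, so V = True.
In (E | ~N | ~V) only ~N is left, so N = False.
Set Q = True.
All clauses satisfied.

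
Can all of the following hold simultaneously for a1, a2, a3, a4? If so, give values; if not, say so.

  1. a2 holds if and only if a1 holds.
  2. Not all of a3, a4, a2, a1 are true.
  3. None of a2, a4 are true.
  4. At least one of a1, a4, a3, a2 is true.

a1 = False; a2 = False; a3 = True; a4 = False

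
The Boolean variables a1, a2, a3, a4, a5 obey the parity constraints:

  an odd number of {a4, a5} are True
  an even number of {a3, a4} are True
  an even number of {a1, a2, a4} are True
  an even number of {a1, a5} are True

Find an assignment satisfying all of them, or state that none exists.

a1=T; a2=T; a3=F; a4=F; a5=T

{a4, a5}: 1 true → odd ✓
{a3, a4}: 0 true → even ✓
{a1, a2, a4}: 2 true → even ✓
{a1, a5}: 2 true → even ✓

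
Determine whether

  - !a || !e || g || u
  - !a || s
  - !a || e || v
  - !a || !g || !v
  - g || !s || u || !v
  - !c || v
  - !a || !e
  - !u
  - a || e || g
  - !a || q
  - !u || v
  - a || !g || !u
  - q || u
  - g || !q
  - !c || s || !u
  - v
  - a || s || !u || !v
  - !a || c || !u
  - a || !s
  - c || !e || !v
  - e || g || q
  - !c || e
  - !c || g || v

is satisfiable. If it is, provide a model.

a = False, q = True, g = True, e = True, u = False, v = True, s = False, c = True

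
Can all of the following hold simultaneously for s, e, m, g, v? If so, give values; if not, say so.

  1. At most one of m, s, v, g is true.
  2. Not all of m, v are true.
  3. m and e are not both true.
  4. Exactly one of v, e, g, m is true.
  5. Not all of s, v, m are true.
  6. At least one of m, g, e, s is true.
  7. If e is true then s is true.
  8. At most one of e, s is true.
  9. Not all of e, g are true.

s = False, e = False, m = False, g = True, v = False

  (1) {m, s, v, g}: 1 true — at most one ✓
  (2) {m, v}: 0/2 true — not all ✓
  (3) m=F, e=F — not both ✓
  (4) {v, e, g, m}: 1 true — exactly one ✓
  (5) {s, v, m}: 0/3 true — not all ✓
  (6) {m, g, e, s}: 1 true — at least one ✓
  (7) e=F ⇒ s: vacuous ✓
  (8) {e, s}: 0 true — at most one ✓
  (9) {e, g}: 1/2 true — not all ✓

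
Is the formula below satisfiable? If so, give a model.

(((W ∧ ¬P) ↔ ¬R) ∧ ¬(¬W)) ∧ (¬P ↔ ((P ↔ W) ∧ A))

W=T, A=F, P=T, R=T

  ((W ∧ ¬P) ↔ ¬R) ∧ ¬(¬W) = True
    (W ∧ ¬P) ↔ ¬R = True
      W ∧ ¬P = False
        ¬P = False
      ¬R = False
    ¬(¬W) = True
      ¬W = False
  ¬P ↔ ((P ↔ W) ∧ A) = True
    ¬P = False
    (P ↔ W) ∧ A = False
      P ↔ W = True
Both conjuncts True, so the formula holds.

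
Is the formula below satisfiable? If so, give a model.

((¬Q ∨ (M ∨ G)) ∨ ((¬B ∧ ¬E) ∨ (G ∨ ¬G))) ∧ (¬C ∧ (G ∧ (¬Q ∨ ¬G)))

E = True; M = False; B = True; C = False; Q = False; G = True

  (¬Q ∨ (M ∨ G)) ∨ ((¬B ∧ ¬E) ∨ (G ∨ ¬G)) = True
    ¬Q ∨ (M ∨ G) = True
      ¬Q = True
      M ∨ G = True
    (¬B ∧ ¬E) ∨ (G ∨ ¬G) = True
      ¬B ∧ ¬E = False
        ¬B = False
        ¬E = False
      G ∨ ¬G = True
        ¬G = False
  ¬C ∧ (G ∧ (¬Q ∨ ¬G)) = True
    ¬C = True
    G ∧ (¬Q ∨ ¬G) = True
      ¬Q ∨ ¬G = True
        ¬Q = True
        ¬G = False
Both conjuncts True, so the formula holds.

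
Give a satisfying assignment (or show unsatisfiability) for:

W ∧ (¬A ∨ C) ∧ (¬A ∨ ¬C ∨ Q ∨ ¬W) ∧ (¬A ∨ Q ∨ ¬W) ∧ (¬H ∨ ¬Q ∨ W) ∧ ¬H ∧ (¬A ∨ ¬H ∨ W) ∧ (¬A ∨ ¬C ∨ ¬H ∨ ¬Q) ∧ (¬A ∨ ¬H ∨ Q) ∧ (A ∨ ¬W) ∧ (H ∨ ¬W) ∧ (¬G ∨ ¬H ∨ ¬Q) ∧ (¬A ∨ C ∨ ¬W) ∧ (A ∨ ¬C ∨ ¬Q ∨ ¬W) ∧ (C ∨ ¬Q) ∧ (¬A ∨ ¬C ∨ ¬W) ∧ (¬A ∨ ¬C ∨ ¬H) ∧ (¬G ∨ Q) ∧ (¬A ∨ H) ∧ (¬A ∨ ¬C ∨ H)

No satisfying assignment exists.

Case H = True:
  Clause (¬H) is falsified — contradiction.
Case H = False:
  (W) forces W = True.
  Clause (H ∨ ¬W) is falsified — contradiction.
Both cases fail, so the formula is unsatisfiable.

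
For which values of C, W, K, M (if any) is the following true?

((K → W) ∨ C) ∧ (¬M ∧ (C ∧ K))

C: True; W: True; K: True; M: False

  (K → W) ∨ C = True
    K → W = True
  ¬M ∧ (C ∧ K) = True
    ¬M = True
    C ∧ K = True
Both conjuncts True, so the formula holds.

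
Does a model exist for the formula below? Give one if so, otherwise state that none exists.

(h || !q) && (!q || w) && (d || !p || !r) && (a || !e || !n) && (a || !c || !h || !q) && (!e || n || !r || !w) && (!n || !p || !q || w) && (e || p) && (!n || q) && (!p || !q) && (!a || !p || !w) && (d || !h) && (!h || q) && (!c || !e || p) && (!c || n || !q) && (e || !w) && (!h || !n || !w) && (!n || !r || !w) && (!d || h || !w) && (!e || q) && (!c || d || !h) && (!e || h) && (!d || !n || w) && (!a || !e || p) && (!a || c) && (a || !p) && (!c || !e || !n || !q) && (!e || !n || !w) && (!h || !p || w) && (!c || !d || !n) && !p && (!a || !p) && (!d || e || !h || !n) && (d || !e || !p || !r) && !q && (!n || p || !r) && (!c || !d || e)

Unsatisfiable

Case e = True:
  (!e || q) forces q = True.
  Clause (!q) is falsified — contradiction.
Case e = False:
  (e || p) forces p = True.
  Clause (!p) is falsified — contradiction.
Both cases fail, so the formula is unsatisfiable.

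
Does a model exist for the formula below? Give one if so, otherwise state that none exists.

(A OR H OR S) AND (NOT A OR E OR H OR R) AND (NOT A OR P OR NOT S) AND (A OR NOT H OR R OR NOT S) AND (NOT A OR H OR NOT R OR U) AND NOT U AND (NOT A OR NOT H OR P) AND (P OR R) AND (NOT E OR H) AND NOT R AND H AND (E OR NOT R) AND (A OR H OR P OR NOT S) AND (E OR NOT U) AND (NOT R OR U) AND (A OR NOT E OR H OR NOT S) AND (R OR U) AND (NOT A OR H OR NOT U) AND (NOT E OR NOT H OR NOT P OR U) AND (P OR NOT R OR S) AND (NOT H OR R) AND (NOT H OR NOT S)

Case R = True:
  Clause (NOT R) is falsified — contradiction.
Case R = False:
  (NOT U) forces U = False.
  Clause (R OR U) is falsified — contradiction.
Both cases fail, so the formula is unsatisfiable.

Unsatisfiable — no assignment works.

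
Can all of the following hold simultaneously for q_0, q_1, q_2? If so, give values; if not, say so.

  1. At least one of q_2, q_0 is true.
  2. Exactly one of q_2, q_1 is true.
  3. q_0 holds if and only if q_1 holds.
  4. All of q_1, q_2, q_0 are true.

Unsatisfiable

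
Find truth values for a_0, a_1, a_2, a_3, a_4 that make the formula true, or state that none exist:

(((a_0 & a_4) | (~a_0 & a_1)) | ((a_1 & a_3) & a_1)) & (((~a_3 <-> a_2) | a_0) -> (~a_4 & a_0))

a_0: True, a_1: True, a_2: False, a_3: True, a_4: False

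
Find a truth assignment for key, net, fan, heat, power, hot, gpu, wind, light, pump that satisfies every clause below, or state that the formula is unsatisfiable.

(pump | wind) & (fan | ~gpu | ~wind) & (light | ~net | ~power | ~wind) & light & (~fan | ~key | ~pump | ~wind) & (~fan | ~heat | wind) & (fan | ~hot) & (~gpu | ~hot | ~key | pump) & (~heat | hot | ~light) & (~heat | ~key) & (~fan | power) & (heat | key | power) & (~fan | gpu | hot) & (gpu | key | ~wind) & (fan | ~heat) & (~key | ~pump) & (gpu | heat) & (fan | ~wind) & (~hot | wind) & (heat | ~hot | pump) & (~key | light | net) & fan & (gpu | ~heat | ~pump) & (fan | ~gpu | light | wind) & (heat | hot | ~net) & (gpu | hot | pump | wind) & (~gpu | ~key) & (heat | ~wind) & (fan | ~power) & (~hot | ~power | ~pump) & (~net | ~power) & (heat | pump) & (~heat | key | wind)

Unit clause (light) forces light = True.
Unit clause (fan) forces fan = True.
In (~fan | power) only power is left, so power = True.
In (~net | ~power) only ~net is left, so net = False.
Try key = True:
  (~heat | ~key) forces heat = False.
  (~key | ~pump) forces pump = False.
  clause (heat | pump) is falsified — backtrack.
So key = False.
Set heat = False.
  then (gpu | heat) forces gpu = True.
  then (heat | ~wind) forces wind = False.
  then (heat | pump) forces pump = True.
  then (~hot | wind) forces hot = False.
All clauses satisfied.

key=F; net=F; fan=T; heat=F; power=T; hot=F; gpu=T; wind=F; light=T; pump=T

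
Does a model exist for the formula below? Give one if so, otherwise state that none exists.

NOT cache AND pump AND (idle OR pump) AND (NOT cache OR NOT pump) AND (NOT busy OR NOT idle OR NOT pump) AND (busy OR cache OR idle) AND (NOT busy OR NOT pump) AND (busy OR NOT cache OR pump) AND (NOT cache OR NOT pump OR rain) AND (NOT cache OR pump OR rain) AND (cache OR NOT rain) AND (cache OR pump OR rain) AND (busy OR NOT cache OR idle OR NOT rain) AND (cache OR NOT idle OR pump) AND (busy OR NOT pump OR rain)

Case rain = True:
  (NOT cache) forces cache = False.
  Clause (cache OR NOT rain) is falsified — contradiction.
Case rain = False:
  (NOT cache) forces cache = False.
  (pump) forces pump = True.
  (NOT busy OR NOT pump) forces busy = False.
  Clause (busy OR NOT pump OR rain) is falsified — contradiction.
Both cases fail, so the formula is unsatisfiable.

Unsatisfiable — no assignment works.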